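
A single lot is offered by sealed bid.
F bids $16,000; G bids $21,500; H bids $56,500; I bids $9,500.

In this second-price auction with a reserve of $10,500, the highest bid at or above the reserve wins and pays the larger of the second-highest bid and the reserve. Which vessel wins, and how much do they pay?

Second-price auction with a reserve of $10,500: the highest bid at or above the reserve wins and pays the larger of the second-highest bid and the reserve.
Bids in order: 56,500 (H) > 21,500 (G) > 16,000 (F) > 9,500 (I)
H has the top bid at or above the reserve ($56,500).
Second-highest bid $21,500 exceeds the reserve $10,500 → payment $21,500.

H pays $21,500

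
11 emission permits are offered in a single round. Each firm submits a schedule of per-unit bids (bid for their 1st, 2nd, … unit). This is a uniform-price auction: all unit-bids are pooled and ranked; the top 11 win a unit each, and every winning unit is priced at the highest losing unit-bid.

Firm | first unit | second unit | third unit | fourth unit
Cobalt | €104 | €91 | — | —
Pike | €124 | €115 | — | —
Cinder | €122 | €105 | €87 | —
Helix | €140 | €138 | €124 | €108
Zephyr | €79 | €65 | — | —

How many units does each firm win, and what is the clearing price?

Cinder 3, Cobalt 2, Helix 4, Pike 2; clearing price €79

Pooled unit-bids ranked (top 11): 140 (Helix-1), 138 (Helix-2), 124 (Pike-1), 124 (Helix-3), 122 (Cinder-1), 115 (Pike-2), 108 (Helix-4), 105 (Cinder-2), 104 (Cobalt-1), 91 (Cobalt-2), 87 (Cinder-3)
First bid not allocated: €79.
Allocation: Cinder 3, Cobalt 2, Helix 4, Pike 2.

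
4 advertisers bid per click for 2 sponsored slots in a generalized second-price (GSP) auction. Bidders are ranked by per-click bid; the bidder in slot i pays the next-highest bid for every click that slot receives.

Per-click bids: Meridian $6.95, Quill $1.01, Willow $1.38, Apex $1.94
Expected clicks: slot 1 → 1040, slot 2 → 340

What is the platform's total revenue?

Per-click bids in order: $6.95 (Meridian) > $1.94 (Apex) > $1.38 (Willow) > …
Slot 1: Meridian pays $1.94 × 1040 = $2017.60
Slot 2: Apex pays $1.38 × 340 = $469.20
Total = $2486.80

Total revenue: $2486.80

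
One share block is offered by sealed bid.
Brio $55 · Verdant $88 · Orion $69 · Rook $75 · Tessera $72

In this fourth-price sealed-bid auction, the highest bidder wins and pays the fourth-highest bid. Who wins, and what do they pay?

Rule: the highest bidder wins and pays the fourth-highest bid.
Bids ranked: 88 (Verdant) > 75 (Rook) > 72 (Tessera) > 69 (Orion) > 55 (Brio)
Verdant is highest; pays the fourth-highest bid, $69.

Verdant pays $69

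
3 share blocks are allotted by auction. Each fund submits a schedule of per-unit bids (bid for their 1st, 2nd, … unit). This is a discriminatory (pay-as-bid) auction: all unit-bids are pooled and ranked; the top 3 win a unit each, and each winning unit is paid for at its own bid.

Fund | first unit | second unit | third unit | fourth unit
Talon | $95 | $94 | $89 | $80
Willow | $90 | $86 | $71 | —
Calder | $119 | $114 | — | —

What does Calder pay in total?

All unit-bids, highest first — top 3: 119 (Calder-1), 114 (Calder-2), 95 (Talon-1)
Next rejected bid: $94 (not a price — pay-as-bid).
Calder's winning unit-bids: 119 + 114 = $233.

Calder pays $233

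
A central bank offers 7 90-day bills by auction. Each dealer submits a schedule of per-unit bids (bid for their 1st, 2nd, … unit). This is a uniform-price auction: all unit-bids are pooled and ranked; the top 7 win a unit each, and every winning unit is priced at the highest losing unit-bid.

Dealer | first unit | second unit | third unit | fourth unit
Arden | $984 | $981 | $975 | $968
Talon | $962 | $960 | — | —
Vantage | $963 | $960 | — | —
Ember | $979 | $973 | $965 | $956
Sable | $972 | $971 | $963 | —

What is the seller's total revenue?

Pooled unit-bids ranked (top 7): 984 (Arden-1), 981 (Arden-2), 979 (Ember-1), 975 (Arden-3), 973 (Ember-2), 972 (Sable-1), 971 (Sable-2)
First bid not allocated: $968.
Allocation: Arden 3, Ember 2, Sable 2. Every unit priced at $968.
Revenue = 7 × 968 = $6,776.

Total revenue: $6,776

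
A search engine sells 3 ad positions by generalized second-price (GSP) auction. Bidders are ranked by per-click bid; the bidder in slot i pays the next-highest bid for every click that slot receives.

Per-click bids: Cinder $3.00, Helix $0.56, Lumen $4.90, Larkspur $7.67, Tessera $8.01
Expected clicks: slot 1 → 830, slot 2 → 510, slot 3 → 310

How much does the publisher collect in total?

Total revenue: $9795.10

Ranked by bid: $8.01 (Tessera) > $7.67 (Larkspur) > $4.90 (Lumen) > $3.00 (Cinder) > …
Slot 1: Tessera pays $7.67 × 830 = $6366.10
Slot 2: Larkspur pays $4.90 × 510 = $2499.00
Slot 3: Lumen pays $3.00 × 310 = $930.00
Total = $9795.10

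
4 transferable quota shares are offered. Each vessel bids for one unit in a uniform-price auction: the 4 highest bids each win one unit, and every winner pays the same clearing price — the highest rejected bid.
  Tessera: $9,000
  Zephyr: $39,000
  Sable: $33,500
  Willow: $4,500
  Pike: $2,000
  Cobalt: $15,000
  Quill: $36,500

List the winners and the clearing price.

Zephyr, Quill, Sable, Cobalt; each pays $9,000

Bids ranked high→low: 39,000 (Zephyr), 36,500 (Quill), 33,500 (Sable), 15,000 (Cobalt), 9,000 (Tessera), 4,500 (Willow), …
The 4 highest are Zephyr, Quill, Sable, Cobalt.
Highest unsuccessful bid: $9,000 → clearing price.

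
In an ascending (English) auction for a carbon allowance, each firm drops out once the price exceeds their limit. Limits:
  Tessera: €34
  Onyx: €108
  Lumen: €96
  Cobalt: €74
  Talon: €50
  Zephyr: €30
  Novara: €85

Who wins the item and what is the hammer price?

Limits ranked: 108 (Onyx) > 96 (Lumen) > 85 (Novara) > 74 (Cobalt) > 50 (Talon) > 34 (Tessera) > …
Bidding ends when Lumen exits at €96; Onyx takes it.

Onyx wins at €96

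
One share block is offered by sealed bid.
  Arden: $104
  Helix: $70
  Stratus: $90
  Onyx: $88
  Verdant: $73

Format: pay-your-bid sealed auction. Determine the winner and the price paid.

Arden pays $104

Bids ranked: 104 (Arden) > 90 (Stratus) > 88 (Onyx) > 73 (Verdant) > 70 (Helix)
Arden is highest → pays own bid, $104.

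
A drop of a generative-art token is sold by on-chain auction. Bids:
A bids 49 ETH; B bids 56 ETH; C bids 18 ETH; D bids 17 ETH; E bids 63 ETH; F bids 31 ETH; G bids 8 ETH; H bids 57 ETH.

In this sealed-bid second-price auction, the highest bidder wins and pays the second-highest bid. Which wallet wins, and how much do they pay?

E pays 57 ETH

Sorting bids: 63 (E) > 57 (H) > 56 (B) > 49 (A) > 31 (F) > 18 (C) > …
Second-price: E pays H's bid of 57 ETH.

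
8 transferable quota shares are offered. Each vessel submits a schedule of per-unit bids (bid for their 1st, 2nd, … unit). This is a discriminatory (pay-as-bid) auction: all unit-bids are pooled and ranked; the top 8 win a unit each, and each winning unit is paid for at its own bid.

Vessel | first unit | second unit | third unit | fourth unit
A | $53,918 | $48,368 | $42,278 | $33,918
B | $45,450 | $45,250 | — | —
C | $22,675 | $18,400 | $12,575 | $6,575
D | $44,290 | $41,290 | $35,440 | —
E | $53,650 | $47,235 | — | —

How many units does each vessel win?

A 3, B 2, D 1, E 2

All unit-bids, highest first — top 8: 53,918 (A-1), 53,650 (E-1), 48,368 (A-2), 47,235 (E-2), 45,450 (B-1), 45,250 (B-2), 44,290 (D-1), 42,278 (A-3)
Next rejected bid: $41,290 (not a price — pay-as-bid).
Allocation: A 3, B 2, D 1, E 2.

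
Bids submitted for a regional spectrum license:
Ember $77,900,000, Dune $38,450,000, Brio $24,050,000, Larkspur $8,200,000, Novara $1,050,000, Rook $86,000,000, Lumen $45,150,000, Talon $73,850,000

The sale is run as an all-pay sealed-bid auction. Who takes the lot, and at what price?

Rook pays $86,000,000

Bids ranked: 86,000,000 (Rook) > 77,900,000 (Ember) > 73,850,000 (Talon) > 45,150,000 (Lumen) > 38,450,000 (Dune) > 24,050,000 (Brio) > …
Rook is highest and takes the item; every bidder forfeits their bid.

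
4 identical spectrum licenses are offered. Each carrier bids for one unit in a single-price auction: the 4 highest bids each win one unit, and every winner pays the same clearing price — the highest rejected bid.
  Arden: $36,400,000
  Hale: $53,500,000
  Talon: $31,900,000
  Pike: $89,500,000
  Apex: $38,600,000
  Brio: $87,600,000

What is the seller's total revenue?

Bids ranked high→low: 89,500,000 (Pike), 87,600,000 (Brio), 53,500,000 (Hale), 38,600,000 (Apex), 36,400,000 (Arden), 31,900,000 (Talon)
Top 4: Pike, Brio, Hale, Apex.
Clearing price = highest rejected bid = $36,400,000.
Total revenue = 4 × $36,400,000 = $145,600,000.

Total revenue: $145,600,000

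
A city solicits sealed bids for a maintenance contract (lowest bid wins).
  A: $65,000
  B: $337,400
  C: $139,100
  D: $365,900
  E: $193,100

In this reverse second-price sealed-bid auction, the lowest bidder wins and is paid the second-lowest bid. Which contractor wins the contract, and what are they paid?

A is paid $139,100

Bids in order: 65,000 (A) < 139,100 (C) < 193,100 (E) < 337,400 (B) < 365,900 (D)
A is lowest; is paid the second-lowest bid, $139,100.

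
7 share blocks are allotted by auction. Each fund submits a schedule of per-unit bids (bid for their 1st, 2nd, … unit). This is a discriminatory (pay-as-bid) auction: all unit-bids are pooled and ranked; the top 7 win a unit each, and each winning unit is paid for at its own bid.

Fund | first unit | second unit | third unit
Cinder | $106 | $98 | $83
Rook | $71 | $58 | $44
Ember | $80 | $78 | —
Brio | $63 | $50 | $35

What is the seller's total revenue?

Total revenue: $579

All unit-bids, highest first — top 7: 106 (Cinder-1), 98 (Cinder-2), 83 (Cinder-3), 80 (Ember-1), 78 (Ember-2), 71 (Rook-1), 63 (Brio-1)
Next rejected bid: $58 (not a price — pay-as-bid).
Each winning unit pays its own bid.
Revenue = 106 + 98 + 83 + 80 + 78 + 71 + 63 = $579.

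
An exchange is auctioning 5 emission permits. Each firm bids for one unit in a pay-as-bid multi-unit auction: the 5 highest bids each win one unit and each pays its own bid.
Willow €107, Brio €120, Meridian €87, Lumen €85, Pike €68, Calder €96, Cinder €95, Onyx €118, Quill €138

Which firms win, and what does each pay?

Quill €138, Brio €120, Onyx €118, Willow €107, Calder €96

Sorting: 138 (Quill), 120 (Brio), 118 (Onyx), 107 (Willow), 96 (Calder), 95 (Cinder), 87 (Meridian), …
Winners (5 units): Quill, Brio, Onyx, Willow, Calder.
Each winner pays its own bid: Quill €138, Brio €120, Onyx €118, Willow €107, Calder €96.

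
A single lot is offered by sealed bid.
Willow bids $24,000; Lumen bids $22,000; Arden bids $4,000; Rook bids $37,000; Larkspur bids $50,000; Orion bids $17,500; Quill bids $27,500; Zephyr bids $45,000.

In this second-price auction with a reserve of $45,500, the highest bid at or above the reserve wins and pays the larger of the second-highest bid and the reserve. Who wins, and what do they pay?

Bids in order: 50,000 (Larkspur) > 45,000 (Zephyr) > 37,000 (Rook) > 27,500 (Quill) > 24,000 (Willow) > 22,000 (Lumen) > …
Larkspur has the top bid at or above the reserve ($50,000).
Second-highest bid $45,000 is below the reserve $45,500, so the reserve binds → payment $45,500.

Larkspur pays $45,500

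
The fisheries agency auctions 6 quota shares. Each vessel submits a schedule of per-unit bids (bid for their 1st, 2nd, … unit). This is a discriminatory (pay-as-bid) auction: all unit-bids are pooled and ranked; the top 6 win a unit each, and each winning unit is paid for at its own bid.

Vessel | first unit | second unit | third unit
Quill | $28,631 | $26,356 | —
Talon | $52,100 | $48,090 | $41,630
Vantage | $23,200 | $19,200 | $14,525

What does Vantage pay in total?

Vantage pays $23,200

Pooled unit-bids ranked (top 6): 52,100 (Talon-1), 48,090 (Talon-2), 41,630 (Talon-3), 28,631 (Quill-1), 26,356 (Quill-2), 23,200 (Vantage-1)
Next rejected bid: $19,200 (not a price — pay-as-bid).
Vantage's winning unit-bids: 23,200 = $23,200.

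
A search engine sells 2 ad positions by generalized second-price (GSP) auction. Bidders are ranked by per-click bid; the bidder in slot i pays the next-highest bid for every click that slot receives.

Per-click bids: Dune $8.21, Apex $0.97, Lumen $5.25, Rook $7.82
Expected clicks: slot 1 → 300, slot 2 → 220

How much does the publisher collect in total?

Total revenue: $3501.00

Per-click bids in order: $8.21 (Dune) > $7.82 (Rook) > $5.25 (Lumen) > …
Slot 1: Dune pays $7.82 × 300 = $2346.00
Slot 2: Rook pays $5.25 × 220 = $1155.00
Total = $3501.00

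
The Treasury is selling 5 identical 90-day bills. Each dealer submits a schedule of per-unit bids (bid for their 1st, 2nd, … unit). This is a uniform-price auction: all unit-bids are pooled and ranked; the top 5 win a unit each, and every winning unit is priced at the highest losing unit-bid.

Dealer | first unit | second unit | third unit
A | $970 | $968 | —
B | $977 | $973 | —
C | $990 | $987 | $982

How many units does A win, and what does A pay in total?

Pooled unit-bids ranked (top 5): 990 (C-1), 987 (C-2), 982 (C-3), 977 (B-1), 973 (B-2)
Highest rejected unit-bid = $970.
A wins 0 unit(s) at $970 each.

A: 0 units, pays $0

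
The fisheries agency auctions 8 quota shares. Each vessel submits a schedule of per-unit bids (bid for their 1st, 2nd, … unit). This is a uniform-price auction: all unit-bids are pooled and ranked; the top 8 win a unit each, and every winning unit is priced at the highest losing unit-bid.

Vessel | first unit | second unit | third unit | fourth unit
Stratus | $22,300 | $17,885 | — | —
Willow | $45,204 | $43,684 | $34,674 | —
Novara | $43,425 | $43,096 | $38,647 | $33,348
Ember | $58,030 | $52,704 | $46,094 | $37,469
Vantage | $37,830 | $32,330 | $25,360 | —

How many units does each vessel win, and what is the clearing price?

Merging the schedules and taking the best 8: 58,030 (Ember-1), 52,704 (Ember-2), 46,094 (Ember-3), 45,204 (Willow-1), 43,684 (Willow-2), 43,425 (Novara-1), 43,096 (Novara-2), 38,647 (Novara-3)
The (k+1)-th unit-bid is $37,830.
Allocation: Ember 3, Novara 3, Willow 2.

Ember 3, Novara 3, Willow 2; clearing price $37,830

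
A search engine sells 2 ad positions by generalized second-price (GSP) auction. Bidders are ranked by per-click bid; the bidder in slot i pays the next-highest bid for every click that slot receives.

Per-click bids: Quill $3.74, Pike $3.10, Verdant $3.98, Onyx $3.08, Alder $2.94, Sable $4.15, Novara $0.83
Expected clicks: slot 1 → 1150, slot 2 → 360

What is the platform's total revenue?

Total revenue: $5923.40

Per-click bids in order: $4.15 (Sable) > $3.98 (Verdant) > $3.74 (Quill) > …
Slot 1: Sable pays $3.98 × 1150 = $4577.00
Slot 2: Verdant pays $3.74 × 360 = $1346.40
Total = $5923.40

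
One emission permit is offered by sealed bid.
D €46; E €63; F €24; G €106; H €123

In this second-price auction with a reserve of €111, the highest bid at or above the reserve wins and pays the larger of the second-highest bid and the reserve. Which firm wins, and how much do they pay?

H pays €111

Second-price auction with a reserve of €111: the highest bid at or above the reserve wins and pays the larger of the second-highest bid and the reserve.
Bids ranked: 123 (H) > 106 (G) > 63 (E) > 46 (D) > 24 (F)
Highest eligible bid: H at €123.
max(second-highest €106, reserve €111) = €111.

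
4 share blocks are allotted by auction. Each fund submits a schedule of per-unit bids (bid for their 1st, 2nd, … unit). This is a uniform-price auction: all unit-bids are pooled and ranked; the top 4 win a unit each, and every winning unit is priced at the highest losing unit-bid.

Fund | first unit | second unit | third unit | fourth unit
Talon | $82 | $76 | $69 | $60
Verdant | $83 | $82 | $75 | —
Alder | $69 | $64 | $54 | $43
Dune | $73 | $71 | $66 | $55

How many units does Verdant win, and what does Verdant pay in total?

Verdant: 2 units, pays $150

Pooled unit-bids ranked (top 4): 83 (Verdant-1), 82 (Talon-1), 82 (Verdant-2), 76 (Talon-2)
The (k+1)-th unit-bid is $75.
Verdant wins 2 unit(s) at $75 each.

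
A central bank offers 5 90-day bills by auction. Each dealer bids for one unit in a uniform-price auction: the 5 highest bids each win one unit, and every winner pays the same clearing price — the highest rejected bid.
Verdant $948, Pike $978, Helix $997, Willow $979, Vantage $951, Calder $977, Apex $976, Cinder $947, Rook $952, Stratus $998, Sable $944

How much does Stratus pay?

Ordering the bids: 998 (Stratus), 997 (Helix), 979 (Willow), 978 (Pike), 977 (Calder), 976 (Apex), 952 (Rook), …
The 5 highest are Stratus, Helix, Willow, Pike, Calder.
Highest unsuccessful bid: $976 → clearing price.
Stratus wins → pays $976.

Stratus pays $976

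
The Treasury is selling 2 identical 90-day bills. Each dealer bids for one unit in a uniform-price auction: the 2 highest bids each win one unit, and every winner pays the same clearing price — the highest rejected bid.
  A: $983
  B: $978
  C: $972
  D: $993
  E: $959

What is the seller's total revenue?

Total revenue: $1,956

Ordering the bids: 993 (D), 983 (A), 978 (B), 972 (C), …
The 2 highest are D, A.
First losing bid is B's $978, which sets the uniform price.
Total revenue = 2 × $978 = $1,956.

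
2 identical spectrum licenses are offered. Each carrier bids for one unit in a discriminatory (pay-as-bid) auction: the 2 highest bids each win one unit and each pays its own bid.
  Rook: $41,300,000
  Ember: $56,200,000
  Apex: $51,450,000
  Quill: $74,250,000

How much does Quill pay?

Quill pays $74,250,000

Sorting: 74,250,000 (Quill), 56,200,000 (Ember), 51,450,000 (Apex), 41,300,000 (Rook)
Top 2: Quill, Ember.
Quill wins → own bid $74,250,000.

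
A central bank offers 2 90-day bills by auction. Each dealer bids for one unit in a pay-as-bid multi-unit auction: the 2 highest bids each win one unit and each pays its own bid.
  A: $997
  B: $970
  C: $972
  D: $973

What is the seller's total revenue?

Sorting: 997 (A), 973 (D), 972 (C), 970 (B)
The 2 highest are A, D.
Total revenue = 997 + 973 = $1,970.

Total revenue: $1,970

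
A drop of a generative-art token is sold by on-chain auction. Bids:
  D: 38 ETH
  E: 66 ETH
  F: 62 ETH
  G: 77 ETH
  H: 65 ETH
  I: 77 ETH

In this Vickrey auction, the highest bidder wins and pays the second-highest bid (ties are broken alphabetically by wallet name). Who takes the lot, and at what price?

Bids in order: 77 (G) > 77 (I) > 66 (E) > 65 (H) > 62 (F) > 38 (D)
G and I tie at 77 ETH; tie-break gives it to G.
Second-price: G pays I's bid of 77 ETH.

G pays 77 ETH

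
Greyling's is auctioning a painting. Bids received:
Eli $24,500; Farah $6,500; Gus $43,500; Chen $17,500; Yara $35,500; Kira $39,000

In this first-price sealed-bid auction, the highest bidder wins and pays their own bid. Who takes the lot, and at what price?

Sorting bids: 43,500 (Gus) > 39,000 (Kira) > 35,500 (Yara) > 24,500 (Eli) > 17,500 (Chen) > 6,500 (Farah)
Gus has the highest bid and pays exactly that: $43,500.

Gus pays $43,500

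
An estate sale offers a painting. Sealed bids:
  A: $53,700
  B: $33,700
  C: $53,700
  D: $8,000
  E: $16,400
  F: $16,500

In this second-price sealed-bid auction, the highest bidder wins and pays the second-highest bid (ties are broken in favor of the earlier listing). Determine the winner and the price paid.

A pays $53,700

Rule: the highest bidder wins and pays the second-highest bid.
Bids ranked: 53,700 (A) > 53,700 (C) > 33,700 (B) > 16,500 (F) > 16,400 (E) > 8,000 (D)
Tie at $53,700 → A wins by tie-break.
Second-price: A pays C's bid of $53,700.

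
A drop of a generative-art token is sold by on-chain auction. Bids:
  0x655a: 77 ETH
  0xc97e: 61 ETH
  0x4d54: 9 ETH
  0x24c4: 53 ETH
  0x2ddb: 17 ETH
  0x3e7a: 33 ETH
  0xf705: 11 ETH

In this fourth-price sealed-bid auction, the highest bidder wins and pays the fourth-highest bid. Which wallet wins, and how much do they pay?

Fourth-price sealed-bid auction: the highest bidder wins and pays the fourth-highest bid.
Sorting bids: 77 (0x655a) > 61 (0xc97e) > 53 (0x24c4) > 33 (0x3e7a) > 17 (0x2ddb) > 11 (0xf705) > …
0x655a is highest; pays the fourth-highest bid, 33 ETH.

0x655a pays 33 ETH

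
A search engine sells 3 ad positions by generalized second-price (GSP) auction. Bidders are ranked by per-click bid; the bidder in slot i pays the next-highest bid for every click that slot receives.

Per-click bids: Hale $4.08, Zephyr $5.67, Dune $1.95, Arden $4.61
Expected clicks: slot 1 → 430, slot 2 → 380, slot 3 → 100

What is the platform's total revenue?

Total revenue: $3727.70

Sorting advertisers: $5.67 (Zephyr) > $4.61 (Arden) > $4.08 (Hale) > $1.95 (Dune)
Slot 1: Zephyr pays $4.61 × 430 = $1982.30
Slot 2: Arden pays $4.08 × 380 = $1550.40
Slot 3: Hale pays $1.95 × 100 = $195.00
Total = $3727.70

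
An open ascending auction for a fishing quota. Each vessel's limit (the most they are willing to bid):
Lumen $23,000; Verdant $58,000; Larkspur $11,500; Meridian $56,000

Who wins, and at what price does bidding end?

Verdant wins at $56,000

Rule: the price rises until one bidder remains; the winner pays the price at which the last rival dropped out.
Limits ranked: 58,000 (Verdant) > 56,000 (Meridian) > 23,000 (Lumen) > 11,500 (Larkspur)
Bidding ends when Meridian exits at $56,000; Verdant takes it.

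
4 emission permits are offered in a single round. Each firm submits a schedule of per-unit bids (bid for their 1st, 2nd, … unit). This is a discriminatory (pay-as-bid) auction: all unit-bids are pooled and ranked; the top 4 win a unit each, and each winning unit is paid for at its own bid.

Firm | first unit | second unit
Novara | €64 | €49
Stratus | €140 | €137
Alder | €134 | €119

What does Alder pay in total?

Alder pays €253

Pooled unit-bids ranked (top 4): 140 (Stratus-1), 137 (Stratus-2), 134 (Alder-1), 119 (Alder-2)
Next rejected bid: €64 (not a price — pay-as-bid).
Alder's winning unit-bids: 134 + 119 = €253.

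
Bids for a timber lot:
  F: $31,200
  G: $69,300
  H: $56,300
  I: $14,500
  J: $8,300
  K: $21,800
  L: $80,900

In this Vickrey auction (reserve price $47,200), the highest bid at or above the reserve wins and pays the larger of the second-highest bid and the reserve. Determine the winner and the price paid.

L pays $69,300

Bids ranked: 80,900 (L) > 69,300 (G) > 56,300 (H) > 31,200 (F) > 21,800 (K) > 14,500 (I) > …
Highest eligible bid: L at $80,900.
max(second-highest $69,300, reserve $47,200) = $69,300; the reserve does not bind.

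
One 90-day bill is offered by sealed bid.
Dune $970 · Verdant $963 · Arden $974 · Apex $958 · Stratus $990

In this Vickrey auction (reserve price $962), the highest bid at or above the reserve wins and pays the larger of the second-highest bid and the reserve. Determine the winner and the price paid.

Stratus pays $974

Rule: the highest bid at or above the reserve wins and pays the larger of the second-highest bid and the reserve.
Bids in order: 990 (Stratus) > 974 (Arden) > 970 (Dune) > 963 (Verdant) > 958 (Apex)
Highest eligible bid: Stratus at $990.
Second-highest bid $974 exceeds the reserve $962 → payment $974.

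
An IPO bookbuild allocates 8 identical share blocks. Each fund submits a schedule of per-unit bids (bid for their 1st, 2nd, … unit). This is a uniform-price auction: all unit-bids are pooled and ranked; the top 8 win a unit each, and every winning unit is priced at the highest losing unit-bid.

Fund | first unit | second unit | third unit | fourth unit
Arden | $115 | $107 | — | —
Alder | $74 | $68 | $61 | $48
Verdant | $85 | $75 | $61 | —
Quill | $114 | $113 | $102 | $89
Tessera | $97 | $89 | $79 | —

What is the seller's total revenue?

Merging the schedules and taking the best 8: 115 (Arden-1), 114 (Quill-1), 113 (Quill-2), 107 (Arden-2), 102 (Quill-3), 97 (Tessera-1), 89 (Quill-4), 89 (Tessera-2)
The (k+1)-th unit-bid is $85.
Allocation: Arden 2, Quill 4, Tessera 2. Every unit priced at $85.
Revenue = 8 × 85 = $680.

Total revenue: $680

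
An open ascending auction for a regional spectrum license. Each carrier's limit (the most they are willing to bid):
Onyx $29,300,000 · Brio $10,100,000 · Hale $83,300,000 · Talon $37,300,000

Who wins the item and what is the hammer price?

Hale wins at $37,300,000

Sorting limits: 83,300,000 (Hale) > 37,300,000 (Talon) > 29,300,000 (Onyx) > 10,100,000 (Brio)
Bidding ends when Talon exits at $37,300,000; Hale takes it.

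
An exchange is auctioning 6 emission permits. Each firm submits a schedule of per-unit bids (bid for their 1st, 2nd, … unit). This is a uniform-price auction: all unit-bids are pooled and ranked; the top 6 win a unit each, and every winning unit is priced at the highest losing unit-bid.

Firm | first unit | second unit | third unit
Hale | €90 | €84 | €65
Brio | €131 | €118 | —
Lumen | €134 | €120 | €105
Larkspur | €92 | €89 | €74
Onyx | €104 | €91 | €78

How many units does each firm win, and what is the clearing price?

Brio 2, Lumen 3, Onyx 1; clearing price €92

Pooled unit-bids ranked (top 6): 134 (Lumen-1), 131 (Brio-1), 120 (Lumen-2), 118 (Brio-2), 105 (Lumen-3), 104 (Onyx-1)
The (k+1)-th unit-bid is €92.
Allocation: Brio 2, Lumen 3, Onyx 1.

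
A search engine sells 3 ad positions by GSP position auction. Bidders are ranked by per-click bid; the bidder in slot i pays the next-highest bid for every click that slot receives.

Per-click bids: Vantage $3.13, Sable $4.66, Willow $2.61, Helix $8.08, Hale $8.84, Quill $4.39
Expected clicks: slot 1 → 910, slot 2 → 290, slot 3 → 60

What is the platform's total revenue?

Ranked by bid: $8.84 (Hale) > $8.08 (Helix) > $4.66 (Sable) > $4.39 (Quill) > …
Slot 1: Hale pays $8.08 × 910 = $7352.80
Slot 2: Helix pays $4.66 × 290 = $1351.40
Slot 3: Sable pays $4.39 × 60 = $263.40
Total = $8967.60

Total revenue: $8967.60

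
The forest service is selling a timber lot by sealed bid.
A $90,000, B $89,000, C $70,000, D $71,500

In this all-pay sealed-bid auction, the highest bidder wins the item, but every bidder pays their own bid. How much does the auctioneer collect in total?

Total revenue: $320,500

Bids ranked: 90,000 (A) > 89,000 (B) > 71,500 (D) > 70,000 (C)
Every bidder forfeits their bid regardless of winning.
Revenue = 90,000 + 89,000 + 70,000 + 71,500 = $320,500.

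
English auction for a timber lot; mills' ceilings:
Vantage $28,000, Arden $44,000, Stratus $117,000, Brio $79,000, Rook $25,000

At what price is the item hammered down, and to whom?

Stratus wins at $79,000

Limits ranked: 117,000 (Stratus) > 79,000 (Brio) > 44,000 (Arden) > 28,000 (Vantage) > 25,000 (Rook)
Brio is the last rival to drop out, at $79,000; Stratus remains and wins at that price.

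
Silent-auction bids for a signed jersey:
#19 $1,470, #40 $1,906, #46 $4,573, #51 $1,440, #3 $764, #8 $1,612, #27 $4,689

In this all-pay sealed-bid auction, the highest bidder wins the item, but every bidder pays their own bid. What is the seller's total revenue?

Bids in order: 4,689 (#27) > 4,573 (#46) > 1,906 (#40) > 1,612 (#8) > 1,470 (#19) > 1,440 (#51) > …
#27 wins with the top bid; all bids are sunk regardless.
Every bidder forfeits their bid regardless of winning.
Revenue = 1,470 + 1,906 + 4,573 + 1,440 + 764 + 1,612 + 4,689 = $16,454.

Total revenue: $16,454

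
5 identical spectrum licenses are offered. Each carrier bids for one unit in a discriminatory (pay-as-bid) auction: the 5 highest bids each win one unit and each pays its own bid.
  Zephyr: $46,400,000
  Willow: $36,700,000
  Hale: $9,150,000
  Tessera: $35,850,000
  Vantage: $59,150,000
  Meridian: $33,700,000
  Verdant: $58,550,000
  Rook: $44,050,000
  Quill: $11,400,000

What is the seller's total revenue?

Sorting: 59,150,000 (Vantage), 58,550,000 (Verdant), 46,400,000 (Zephyr), 44,050,000 (Rook), 36,700,000 (Willow), 35,850,000 (Tessera), 33,700,000 (Meridian), …
The 5 highest are Vantage, Verdant, Zephyr, Rook, Willow.
Total revenue = 59,150,000 + 58,550,000 + 46,400,000 + 44,050,000 + 36,700,000 = $244,850,000.

Total revenue: $244,850,000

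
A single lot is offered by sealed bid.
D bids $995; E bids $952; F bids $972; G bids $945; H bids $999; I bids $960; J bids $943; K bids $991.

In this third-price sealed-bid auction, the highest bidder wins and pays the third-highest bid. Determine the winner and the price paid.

H pays $991

Rule: the highest bidder wins and pays the third-highest bid.
Bids ranked: 999 (H) > 995 (D) > 991 (K) > 972 (F) > 960 (I) > 952 (E) > …
H is highest; pays the third-highest bid, $991.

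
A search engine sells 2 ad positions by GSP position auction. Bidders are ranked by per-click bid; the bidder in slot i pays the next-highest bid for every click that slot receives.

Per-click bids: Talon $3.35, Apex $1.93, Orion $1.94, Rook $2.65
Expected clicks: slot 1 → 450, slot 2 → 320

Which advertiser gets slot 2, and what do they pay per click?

Sorting advertisers: $3.35 (Talon) > $2.65 (Rook) > $1.94 (Orion) > …
Slot 2 goes to the second-ranked bidder, Rook, who pays the next bid down: $1.94/click.

Rook; $1.94 per click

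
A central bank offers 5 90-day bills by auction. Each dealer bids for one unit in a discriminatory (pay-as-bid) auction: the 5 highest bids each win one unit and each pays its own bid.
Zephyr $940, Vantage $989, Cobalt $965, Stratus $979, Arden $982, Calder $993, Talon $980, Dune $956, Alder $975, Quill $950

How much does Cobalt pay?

Cobalt pays $0

Ordering the bids: 993 (Calder), 989 (Vantage), 982 (Arden), 980 (Talon), 979 (Stratus), 975 (Alder), 965 (Cobalt), …
Winners (5 units): Calder, Vantage, Arden, Talon, Stratus.
Cobalt does not win → $0.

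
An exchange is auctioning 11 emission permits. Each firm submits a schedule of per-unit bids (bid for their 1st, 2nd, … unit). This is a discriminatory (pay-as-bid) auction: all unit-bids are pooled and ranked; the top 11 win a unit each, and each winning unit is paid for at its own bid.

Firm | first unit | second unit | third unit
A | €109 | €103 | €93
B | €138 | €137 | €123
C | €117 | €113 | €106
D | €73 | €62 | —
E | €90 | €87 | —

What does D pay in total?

Merging the schedules and taking the best 11: 138 (B-1), 137 (B-2), 123 (B-3), 117 (C-1), 113 (C-2), 109 (A-1), 106 (C-3), 103 (A-2), 93 (A-3), 90 (E-1), 87 (E-2)
Next rejected bid: €73 (not a price — pay-as-bid).
D wins no units.

D pays €0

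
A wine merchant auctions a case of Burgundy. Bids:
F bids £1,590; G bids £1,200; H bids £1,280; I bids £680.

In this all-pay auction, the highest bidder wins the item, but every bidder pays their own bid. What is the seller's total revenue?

Total revenue: £4,750

Bids ranked: 1,590 (F) > 1,280 (H) > 1,200 (G) > 680 (I)
F wins with the top bid; all bids are sunk regardless.
Every bidder forfeits their bid regardless of winning.
Revenue = 1,590 + 1,200 + 1,280 + 680 = £4,750.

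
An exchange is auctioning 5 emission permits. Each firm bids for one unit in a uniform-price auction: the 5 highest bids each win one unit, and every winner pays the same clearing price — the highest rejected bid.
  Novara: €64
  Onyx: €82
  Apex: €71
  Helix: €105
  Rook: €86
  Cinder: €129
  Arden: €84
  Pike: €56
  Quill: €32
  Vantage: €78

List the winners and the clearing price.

Ordering the bids: 129 (Cinder), 105 (Helix), 86 (Rook), 84 (Arden), 82 (Onyx), 78 (Vantage), 71 (Apex), …
The 5 highest are Cinder, Helix, Rook, Arden, Onyx.
Highest unsuccessful bid: €78 → clearing price.

Cinder, Helix, Rook, Arden, Onyx; each pays €78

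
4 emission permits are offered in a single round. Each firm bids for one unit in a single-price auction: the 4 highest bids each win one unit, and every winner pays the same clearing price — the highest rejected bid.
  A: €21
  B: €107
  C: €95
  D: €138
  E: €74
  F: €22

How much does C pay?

Ordering the bids: 138 (D), 107 (B), 95 (C), 74 (E), 22 (F), 21 (A)
Winners (4 units): D, B, C, E.
First losing bid is F's €22, which sets the uniform price.
C wins → pays €22.

C pays €22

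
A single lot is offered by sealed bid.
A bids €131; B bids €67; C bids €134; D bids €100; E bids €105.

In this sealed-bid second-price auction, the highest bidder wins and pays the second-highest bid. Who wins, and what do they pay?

Rule: the highest bidder wins and pays the second-highest bid.
Sorting bids: 134 (C) > 131 (A) > 105 (E) > 100 (D) > 67 (B)
C wins with the highest bid; price is set by the runner-up at €131.

C pays €131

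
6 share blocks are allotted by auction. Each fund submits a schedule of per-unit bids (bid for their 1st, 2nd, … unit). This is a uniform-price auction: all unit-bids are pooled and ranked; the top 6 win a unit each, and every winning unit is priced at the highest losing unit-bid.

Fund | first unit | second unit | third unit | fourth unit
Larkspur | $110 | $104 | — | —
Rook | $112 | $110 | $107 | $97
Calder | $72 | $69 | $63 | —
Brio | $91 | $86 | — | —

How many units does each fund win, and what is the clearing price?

Merging the schedules and taking the best 6: 112 (Rook-1), 110 (Larkspur-1), 110 (Rook-2), 107 (Rook-3), 104 (Larkspur-2), 97 (Rook-4)
Highest rejected unit-bid = $91.
Allocation: Larkspur 2, Rook 4.

Larkspur 2, Rook 4; clearing price $91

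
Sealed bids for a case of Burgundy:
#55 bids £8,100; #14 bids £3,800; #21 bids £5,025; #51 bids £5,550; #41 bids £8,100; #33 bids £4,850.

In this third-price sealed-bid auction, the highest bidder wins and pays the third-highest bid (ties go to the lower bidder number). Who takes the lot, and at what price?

#41 pays £5,550

Bids in order: 8,100 (#41) > 8,100 (#55) > 5,550 (#51) > 5,025 (#21) > 4,850 (#33) > 3,800 (#14)
Tie at £8,100 → #41 wins by tie-break.
#41 wins; payment is bid #3 in the ranking = £5,550.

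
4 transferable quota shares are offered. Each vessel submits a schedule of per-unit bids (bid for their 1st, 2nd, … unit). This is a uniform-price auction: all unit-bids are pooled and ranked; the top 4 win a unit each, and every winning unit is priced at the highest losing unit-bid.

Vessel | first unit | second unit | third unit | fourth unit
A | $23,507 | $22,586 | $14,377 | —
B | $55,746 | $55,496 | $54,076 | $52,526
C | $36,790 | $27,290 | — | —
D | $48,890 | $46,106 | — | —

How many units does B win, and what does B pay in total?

Pooled unit-bids ranked (top 4): 55,746 (B-1), 55,496 (B-2), 54,076 (B-3), 52,526 (B-4)
First bid not allocated: $48,890.
B wins 4 unit(s) at $48,890 each.

B: 4 units, pays $195,560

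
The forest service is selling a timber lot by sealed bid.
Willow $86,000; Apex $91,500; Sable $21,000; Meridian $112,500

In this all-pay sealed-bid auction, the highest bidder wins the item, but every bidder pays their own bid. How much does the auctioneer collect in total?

All-pay sealed-bid auction: the highest bidder wins the item, but every bidder pays their own bid.
Bids ranked: 112,500 (Meridian) > 91,500 (Apex) > 86,000 (Willow) > 21,000 (Sable)
Every bidder forfeits their bid regardless of winning.
Revenue = 86,000 + 91,500 + 21,000 + 112,500 = $311,000.

Total revenue: $311,000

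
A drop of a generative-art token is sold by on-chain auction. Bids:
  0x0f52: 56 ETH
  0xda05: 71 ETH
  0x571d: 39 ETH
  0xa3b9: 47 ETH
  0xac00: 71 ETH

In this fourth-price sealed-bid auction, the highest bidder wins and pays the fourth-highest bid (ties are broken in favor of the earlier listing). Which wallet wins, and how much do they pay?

Rule: the highest bidder wins and pays the fourth-highest bid.
Bids in order: 71 (0xda05) > 71 (0xac00) > 56 (0x0f52) > 47 (0xa3b9) > 39 (0x571d)
Tie at 71 ETH → 0xda05 wins by tie-break.
0xda05 wins; payment is bid #4 in the ranking = 47 ETH.

0xda05 pays 47 ETH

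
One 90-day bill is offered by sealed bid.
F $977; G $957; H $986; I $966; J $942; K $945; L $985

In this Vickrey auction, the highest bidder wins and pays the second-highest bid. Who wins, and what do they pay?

Rule: the highest bidder wins and pays the second-highest bid.
Bids in order: 986 (H) > 985 (L) > 977 (F) > 966 (I) > 957 (G) > 945 (K) > …
Second-price: H pays L's bid of $985.

H pays $985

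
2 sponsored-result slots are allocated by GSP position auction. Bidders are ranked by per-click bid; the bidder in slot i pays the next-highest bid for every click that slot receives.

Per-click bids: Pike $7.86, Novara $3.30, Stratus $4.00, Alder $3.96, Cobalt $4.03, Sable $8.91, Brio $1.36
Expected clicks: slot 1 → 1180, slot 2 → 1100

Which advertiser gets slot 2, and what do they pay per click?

Sorting advertisers: $8.91 (Sable) > $7.86 (Pike) > $4.03 (Cobalt) > …
Slot 2 goes to the second-ranked bidder, Pike, who pays the next bid down: $4.03/click.

Pike; $4.03 per click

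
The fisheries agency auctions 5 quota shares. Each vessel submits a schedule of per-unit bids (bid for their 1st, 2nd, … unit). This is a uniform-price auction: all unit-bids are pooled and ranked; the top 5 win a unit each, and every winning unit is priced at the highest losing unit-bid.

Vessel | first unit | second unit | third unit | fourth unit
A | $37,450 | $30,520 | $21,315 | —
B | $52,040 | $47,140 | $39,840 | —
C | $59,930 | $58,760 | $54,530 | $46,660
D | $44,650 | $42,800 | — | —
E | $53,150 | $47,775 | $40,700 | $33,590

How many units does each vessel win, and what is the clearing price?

B 1, C 3, E 1; clearing price $47,775

Merging the schedules and taking the best 5: 59,930 (C-1), 58,760 (C-2), 54,530 (C-3), 53,150 (E-1), 52,040 (B-1)
The (k+1)-th unit-bid is $47,775.
Allocation: B 1, C 3, E 1.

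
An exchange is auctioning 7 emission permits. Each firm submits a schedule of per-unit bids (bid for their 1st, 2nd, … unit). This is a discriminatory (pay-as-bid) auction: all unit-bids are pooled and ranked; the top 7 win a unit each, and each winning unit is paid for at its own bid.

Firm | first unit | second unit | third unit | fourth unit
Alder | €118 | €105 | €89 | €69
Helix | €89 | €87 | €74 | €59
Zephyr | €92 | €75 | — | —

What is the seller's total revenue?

Pooled unit-bids ranked (top 7): 118 (Alder-1), 105 (Alder-2), 92 (Zephyr-1), 89 (Alder-3), 89 (Helix-1), 87 (Helix-2), 75 (Zephyr-2)
Next rejected bid: €74 (not a price — pay-as-bid).
Each winning unit pays its own bid.
Revenue = 118 + 105 + 92 + 89 + 89 + 87 + 75 = €655.

Total revenue: €655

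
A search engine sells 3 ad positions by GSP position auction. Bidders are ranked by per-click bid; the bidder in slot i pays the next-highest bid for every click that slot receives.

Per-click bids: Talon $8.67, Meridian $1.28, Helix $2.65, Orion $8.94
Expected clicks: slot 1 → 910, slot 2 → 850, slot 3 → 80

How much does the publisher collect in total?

Total revenue: $10244.60

Sorting advertisers: $8.94 (Orion) > $8.67 (Talon) > $2.65 (Helix) > $1.28 (Meridian)
Slot 1: Orion pays $8.67 × 910 = $7889.70
Slot 2: Talon pays $2.65 × 850 = $2252.50
Slot 3: Helix pays $1.28 × 80 = $102.40
Total = $10244.60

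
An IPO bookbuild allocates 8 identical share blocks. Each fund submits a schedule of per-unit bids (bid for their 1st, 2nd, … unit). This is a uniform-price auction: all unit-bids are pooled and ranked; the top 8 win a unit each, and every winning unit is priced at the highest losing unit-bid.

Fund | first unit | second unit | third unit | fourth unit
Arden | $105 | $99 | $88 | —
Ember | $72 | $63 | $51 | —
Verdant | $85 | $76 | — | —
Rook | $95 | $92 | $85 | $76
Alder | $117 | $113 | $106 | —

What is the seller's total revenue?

Pooled unit-bids ranked (top 8): 117 (Alder-1), 113 (Alder-2), 106 (Alder-3), 105 (Arden-1), 99 (Arden-2), 95 (Rook-1), 92 (Rook-2), 88 (Arden-3)
Highest rejected unit-bid = $85.
Allocation: Alder 3, Arden 3, Rook 2. Every unit priced at $85.
Revenue = 8 × 85 = $680.

Total revenue: $680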